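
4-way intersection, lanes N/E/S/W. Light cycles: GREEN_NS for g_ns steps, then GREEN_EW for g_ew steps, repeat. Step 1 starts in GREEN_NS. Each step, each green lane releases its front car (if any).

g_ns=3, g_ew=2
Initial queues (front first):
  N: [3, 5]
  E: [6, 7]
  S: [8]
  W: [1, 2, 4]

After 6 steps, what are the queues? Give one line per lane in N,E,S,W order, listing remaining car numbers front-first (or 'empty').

Step 1 [NS]: N:car3-GO,E:wait,S:car8-GO,W:wait | queues: N=1 E=2 S=0 W=3
Step 2 [NS]: N:car5-GO,E:wait,S:empty,W:wait | queues: N=0 E=2 S=0 W=3
Step 3 [NS]: N:empty,E:wait,S:empty,W:wait | queues: N=0 E=2 S=0 W=3
Step 4 [EW]: N:wait,E:car6-GO,S:wait,W:car1-GO | queues: N=0 E=1 S=0 W=2
Step 5 [EW]: N:wait,E:car7-GO,S:wait,W:car2-GO | queues: N=0 E=0 S=0 W=1
Step 6 [NS]: N:empty,E:wait,S:empty,W:wait | queues: N=0 E=0 S=0 W=1

N: empty
E: empty
S: empty
W: 4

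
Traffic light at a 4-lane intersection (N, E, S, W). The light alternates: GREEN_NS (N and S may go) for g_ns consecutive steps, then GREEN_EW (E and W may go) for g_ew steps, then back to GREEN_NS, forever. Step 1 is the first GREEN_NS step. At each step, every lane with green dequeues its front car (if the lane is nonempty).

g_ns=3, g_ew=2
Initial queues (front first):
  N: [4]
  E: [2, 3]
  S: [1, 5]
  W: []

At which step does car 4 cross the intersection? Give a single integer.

Step 1 [NS]: N:car4-GO,E:wait,S:car1-GO,W:wait | queues: N=0 E=2 S=1 W=0
Step 2 [NS]: N:empty,E:wait,S:car5-GO,W:wait | queues: N=0 E=2 S=0 W=0
Step 3 [NS]: N:empty,E:wait,S:empty,W:wait | queues: N=0 E=2 S=0 W=0
Step 4 [EW]: N:wait,E:car2-GO,S:wait,W:empty | queues: N=0 E=1 S=0 W=0
Step 5 [EW]: N:wait,E:car3-GO,S:wait,W:empty | queues: N=0 E=0 S=0 W=0
Car 4 crosses at step 1

1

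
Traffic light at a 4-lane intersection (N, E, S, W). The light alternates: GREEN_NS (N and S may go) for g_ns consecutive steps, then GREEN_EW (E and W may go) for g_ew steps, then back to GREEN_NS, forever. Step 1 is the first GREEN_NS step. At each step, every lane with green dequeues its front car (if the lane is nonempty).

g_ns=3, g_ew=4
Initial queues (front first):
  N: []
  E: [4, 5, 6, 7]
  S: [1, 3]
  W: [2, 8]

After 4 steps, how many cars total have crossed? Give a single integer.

Step 1 [NS]: N:empty,E:wait,S:car1-GO,W:wait | queues: N=0 E=4 S=1 W=2
Step 2 [NS]: N:empty,E:wait,S:car3-GO,W:wait | queues: N=0 E=4 S=0 W=2
Step 3 [NS]: N:empty,E:wait,S:empty,W:wait | queues: N=0 E=4 S=0 W=2
Step 4 [EW]: N:wait,E:car4-GO,S:wait,W:car2-GO | queues: N=0 E=3 S=0 W=1
Cars crossed by step 4: 4

Answer: 4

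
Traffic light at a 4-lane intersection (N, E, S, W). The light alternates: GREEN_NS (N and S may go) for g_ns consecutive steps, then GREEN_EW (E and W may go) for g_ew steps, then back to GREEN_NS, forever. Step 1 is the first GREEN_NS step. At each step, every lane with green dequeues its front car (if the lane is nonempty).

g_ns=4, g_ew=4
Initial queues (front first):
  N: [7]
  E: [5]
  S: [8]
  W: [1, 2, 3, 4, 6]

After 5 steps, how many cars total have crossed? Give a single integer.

Step 1 [NS]: N:car7-GO,E:wait,S:car8-GO,W:wait | queues: N=0 E=1 S=0 W=5
Step 2 [NS]: N:empty,E:wait,S:empty,W:wait | queues: N=0 E=1 S=0 W=5
Step 3 [NS]: N:empty,E:wait,S:empty,W:wait | queues: N=0 E=1 S=0 W=5
Step 4 [NS]: N:empty,E:wait,S:empty,W:wait | queues: N=0 E=1 S=0 W=5
Step 5 [EW]: N:wait,E:car5-GO,S:wait,W:car1-GO | queues: N=0 E=0 S=0 W=4
Cars crossed by step 5: 4

Answer: 4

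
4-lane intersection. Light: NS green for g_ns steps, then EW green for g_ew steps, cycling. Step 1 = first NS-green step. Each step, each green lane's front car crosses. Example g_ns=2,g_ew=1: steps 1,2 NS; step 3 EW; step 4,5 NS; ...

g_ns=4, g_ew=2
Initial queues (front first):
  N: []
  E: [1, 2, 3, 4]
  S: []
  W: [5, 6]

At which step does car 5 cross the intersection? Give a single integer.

Step 1 [NS]: N:empty,E:wait,S:empty,W:wait | queues: N=0 E=4 S=0 W=2
Step 2 [NS]: N:empty,E:wait,S:empty,W:wait | queues: N=0 E=4 S=0 W=2
Step 3 [NS]: N:empty,E:wait,S:empty,W:wait | queues: N=0 E=4 S=0 W=2
Step 4 [NS]: N:empty,E:wait,S:empty,W:wait | queues: N=0 E=4 S=0 W=2
Step 5 [EW]: N:wait,E:car1-GO,S:wait,W:car5-GO | queues: N=0 E=3 S=0 W=1
Step 6 [EW]: N:wait,E:car2-GO,S:wait,W:car6-GO | queues: N=0 E=2 S=0 W=0
Step 7 [NS]: N:empty,E:wait,S:empty,W:wait | queues: N=0 E=2 S=0 W=0
Step 8 [NS]: N:empty,E:wait,S:empty,W:wait | queues: N=0 E=2 S=0 W=0
Step 9 [NS]: N:empty,E:wait,S:empty,W:wait | queues: N=0 E=2 S=0 W=0
Step 10 [NS]: N:empty,E:wait,S:empty,W:wait | queues: N=0 E=2 S=0 W=0
Step 11 [EW]: N:wait,E:car3-GO,S:wait,W:empty | queues: N=0 E=1 S=0 W=0
Step 12 [EW]: N:wait,E:car4-GO,S:wait,W:empty | queues: N=0 E=0 S=0 W=0
Car 5 crosses at step 5

5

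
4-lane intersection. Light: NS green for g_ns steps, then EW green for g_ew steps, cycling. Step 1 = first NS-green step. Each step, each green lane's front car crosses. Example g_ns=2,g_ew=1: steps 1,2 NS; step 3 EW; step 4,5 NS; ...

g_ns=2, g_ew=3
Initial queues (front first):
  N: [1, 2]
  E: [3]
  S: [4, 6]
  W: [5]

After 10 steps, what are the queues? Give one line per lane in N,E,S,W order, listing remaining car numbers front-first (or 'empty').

Step 1 [NS]: N:car1-GO,E:wait,S:car4-GO,W:wait | queues: N=1 E=1 S=1 W=1
Step 2 [NS]: N:car2-GO,E:wait,S:car6-GO,W:wait | queues: N=0 E=1 S=0 W=1
Step 3 [EW]: N:wait,E:car3-GO,S:wait,W:car5-GO | queues: N=0 E=0 S=0 W=0

N: empty
E: empty
S: empty
W: empty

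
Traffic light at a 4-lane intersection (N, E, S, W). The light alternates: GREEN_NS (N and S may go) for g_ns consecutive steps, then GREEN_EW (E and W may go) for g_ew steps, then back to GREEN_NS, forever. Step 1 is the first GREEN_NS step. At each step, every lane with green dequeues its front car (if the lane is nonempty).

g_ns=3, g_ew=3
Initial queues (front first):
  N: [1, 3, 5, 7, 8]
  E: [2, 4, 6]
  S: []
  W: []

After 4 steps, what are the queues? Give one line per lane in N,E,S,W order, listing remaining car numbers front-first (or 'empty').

Step 1 [NS]: N:car1-GO,E:wait,S:empty,W:wait | queues: N=4 E=3 S=0 W=0
Step 2 [NS]: N:car3-GO,E:wait,S:empty,W:wait | queues: N=3 E=3 S=0 W=0
Step 3 [NS]: N:car5-GO,E:wait,S:empty,W:wait | queues: N=2 E=3 S=0 W=0
Step 4 [EW]: N:wait,E:car2-GO,S:wait,W:empty | queues: N=2 E=2 S=0 W=0

N: 7 8
E: 4 6
S: empty
W: empty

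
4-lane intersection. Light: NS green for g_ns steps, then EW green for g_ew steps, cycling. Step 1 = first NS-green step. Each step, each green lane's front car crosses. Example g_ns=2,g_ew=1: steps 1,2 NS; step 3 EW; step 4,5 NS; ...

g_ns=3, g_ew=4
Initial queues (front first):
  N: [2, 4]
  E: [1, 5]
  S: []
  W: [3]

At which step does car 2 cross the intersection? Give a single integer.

Step 1 [NS]: N:car2-GO,E:wait,S:empty,W:wait | queues: N=1 E=2 S=0 W=1
Step 2 [NS]: N:car4-GO,E:wait,S:empty,W:wait | queues: N=0 E=2 S=0 W=1
Step 3 [NS]: N:empty,E:wait,S:empty,W:wait | queues: N=0 E=2 S=0 W=1
Step 4 [EW]: N:wait,E:car1-GO,S:wait,W:car3-GO | queues: N=0 E=1 S=0 W=0
Step 5 [EW]: N:wait,E:car5-GO,S:wait,W:empty | queues: N=0 E=0 S=0 W=0
Car 2 crosses at step 1

1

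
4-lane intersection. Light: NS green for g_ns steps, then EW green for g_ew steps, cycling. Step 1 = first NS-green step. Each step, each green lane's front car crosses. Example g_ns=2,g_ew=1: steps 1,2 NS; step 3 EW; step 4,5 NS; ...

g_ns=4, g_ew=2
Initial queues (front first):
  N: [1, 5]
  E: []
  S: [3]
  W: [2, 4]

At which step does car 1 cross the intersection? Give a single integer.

Step 1 [NS]: N:car1-GO,E:wait,S:car3-GO,W:wait | queues: N=1 E=0 S=0 W=2
Step 2 [NS]: N:car5-GO,E:wait,S:empty,W:wait | queues: N=0 E=0 S=0 W=2
Step 3 [NS]: N:empty,E:wait,S:empty,W:wait | queues: N=0 E=0 S=0 W=2
Step 4 [NS]: N:empty,E:wait,S:empty,W:wait | queues: N=0 E=0 S=0 W=2
Step 5 [EW]: N:wait,E:empty,S:wait,W:car2-GO | queues: N=0 E=0 S=0 W=1
Step 6 [EW]: N:wait,E:empty,S:wait,W:car4-GO | queues: N=0 E=0 S=0 W=0
Car 1 crosses at step 1

1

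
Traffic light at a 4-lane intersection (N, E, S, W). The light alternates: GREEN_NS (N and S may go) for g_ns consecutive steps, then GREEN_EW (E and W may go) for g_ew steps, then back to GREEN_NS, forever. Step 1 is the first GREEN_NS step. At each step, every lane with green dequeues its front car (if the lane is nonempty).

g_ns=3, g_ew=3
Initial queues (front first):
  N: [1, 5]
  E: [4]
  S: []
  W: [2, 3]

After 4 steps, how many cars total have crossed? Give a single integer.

Answer: 4

Derivation:
Step 1 [NS]: N:car1-GO,E:wait,S:empty,W:wait | queues: N=1 E=1 S=0 W=2
Step 2 [NS]: N:car5-GO,E:wait,S:empty,W:wait | queues: N=0 E=1 S=0 W=2
Step 3 [NS]: N:empty,E:wait,S:empty,W:wait | queues: N=0 E=1 S=0 W=2
Step 4 [EW]: N:wait,E:car4-GO,S:wait,W:car2-GO | queues: N=0 E=0 S=0 W=1
Cars crossed by step 4: 4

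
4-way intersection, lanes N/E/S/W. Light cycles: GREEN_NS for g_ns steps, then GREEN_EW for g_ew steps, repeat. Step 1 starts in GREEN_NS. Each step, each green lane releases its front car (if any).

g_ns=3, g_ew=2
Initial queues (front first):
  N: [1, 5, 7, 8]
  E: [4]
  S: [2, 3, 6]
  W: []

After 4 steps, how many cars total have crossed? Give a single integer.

Step 1 [NS]: N:car1-GO,E:wait,S:car2-GO,W:wait | queues: N=3 E=1 S=2 W=0
Step 2 [NS]: N:car5-GO,E:wait,S:car3-GO,W:wait | queues: N=2 E=1 S=1 W=0
Step 3 [NS]: N:car7-GO,E:wait,S:car6-GO,W:wait | queues: N=1 E=1 S=0 W=0
Step 4 [EW]: N:wait,E:car4-GO,S:wait,W:empty | queues: N=1 E=0 S=0 W=0
Cars crossed by step 4: 7

Answer: 7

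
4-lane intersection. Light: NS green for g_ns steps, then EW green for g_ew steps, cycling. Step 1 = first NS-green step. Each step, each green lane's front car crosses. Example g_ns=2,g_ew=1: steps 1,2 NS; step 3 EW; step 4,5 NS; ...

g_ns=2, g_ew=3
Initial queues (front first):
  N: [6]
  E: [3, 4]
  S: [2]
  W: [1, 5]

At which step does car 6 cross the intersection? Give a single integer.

Step 1 [NS]: N:car6-GO,E:wait,S:car2-GO,W:wait | queues: N=0 E=2 S=0 W=2
Step 2 [NS]: N:empty,E:wait,S:empty,W:wait | queues: N=0 E=2 S=0 W=2
Step 3 [EW]: N:wait,E:car3-GO,S:wait,W:car1-GO | queues: N=0 E=1 S=0 W=1
Step 4 [EW]: N:wait,E:car4-GO,S:wait,W:car5-GO | queues: N=0 E=0 S=0 W=0
Car 6 crosses at step 1

1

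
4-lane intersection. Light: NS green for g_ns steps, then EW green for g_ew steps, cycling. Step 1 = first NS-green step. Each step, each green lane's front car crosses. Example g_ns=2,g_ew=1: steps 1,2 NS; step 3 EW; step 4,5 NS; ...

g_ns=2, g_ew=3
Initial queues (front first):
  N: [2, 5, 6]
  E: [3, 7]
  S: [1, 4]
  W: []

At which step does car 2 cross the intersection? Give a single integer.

Step 1 [NS]: N:car2-GO,E:wait,S:car1-GO,W:wait | queues: N=2 E=2 S=1 W=0
Step 2 [NS]: N:car5-GO,E:wait,S:car4-GO,W:wait | queues: N=1 E=2 S=0 W=0
Step 3 [EW]: N:wait,E:car3-GO,S:wait,W:empty | queues: N=1 E=1 S=0 W=0
Step 4 [EW]: N:wait,E:car7-GO,S:wait,W:empty | queues: N=1 E=0 S=0 W=0
Step 5 [EW]: N:wait,E:empty,S:wait,W:empty | queues: N=1 E=0 S=0 W=0
Step 6 [NS]: N:car6-GO,E:wait,S:empty,W:wait | queues: N=0 E=0 S=0 W=0
Car 2 crosses at step 1

1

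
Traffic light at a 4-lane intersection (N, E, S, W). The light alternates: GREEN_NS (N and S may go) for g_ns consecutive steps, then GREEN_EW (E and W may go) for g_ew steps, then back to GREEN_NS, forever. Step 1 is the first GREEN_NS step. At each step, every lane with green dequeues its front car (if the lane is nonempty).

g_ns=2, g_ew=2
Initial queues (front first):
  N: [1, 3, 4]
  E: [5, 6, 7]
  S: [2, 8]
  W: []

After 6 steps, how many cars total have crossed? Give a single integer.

Step 1 [NS]: N:car1-GO,E:wait,S:car2-GO,W:wait | queues: N=2 E=3 S=1 W=0
Step 2 [NS]: N:car3-GO,E:wait,S:car8-GO,W:wait | queues: N=1 E=3 S=0 W=0
Step 3 [EW]: N:wait,E:car5-GO,S:wait,W:empty | queues: N=1 E=2 S=0 W=0
Step 4 [EW]: N:wait,E:car6-GO,S:wait,W:empty | queues: N=1 E=1 S=0 W=0
Step 5 [NS]: N:car4-GO,E:wait,S:empty,W:wait | queues: N=0 E=1 S=0 W=0
Step 6 [NS]: N:empty,E:wait,S:empty,W:wait | queues: N=0 E=1 S=0 W=0
Cars crossed by step 6: 7

Answer: 7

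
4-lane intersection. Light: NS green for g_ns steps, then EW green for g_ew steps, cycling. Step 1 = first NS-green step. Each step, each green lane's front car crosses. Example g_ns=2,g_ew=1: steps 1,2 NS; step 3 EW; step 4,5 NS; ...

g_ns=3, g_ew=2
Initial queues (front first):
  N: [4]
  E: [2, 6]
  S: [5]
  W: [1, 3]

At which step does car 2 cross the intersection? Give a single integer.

Step 1 [NS]: N:car4-GO,E:wait,S:car5-GO,W:wait | queues: N=0 E=2 S=0 W=2
Step 2 [NS]: N:empty,E:wait,S:empty,W:wait | queues: N=0 E=2 S=0 W=2
Step 3 [NS]: N:empty,E:wait,S:empty,W:wait | queues: N=0 E=2 S=0 W=2
Step 4 [EW]: N:wait,E:car2-GO,S:wait,W:car1-GO | queues: N=0 E=1 S=0 W=1
Step 5 [EW]: N:wait,E:car6-GO,S:wait,W:car3-GO | queues: N=0 E=0 S=0 W=0
Car 2 crosses at step 4

4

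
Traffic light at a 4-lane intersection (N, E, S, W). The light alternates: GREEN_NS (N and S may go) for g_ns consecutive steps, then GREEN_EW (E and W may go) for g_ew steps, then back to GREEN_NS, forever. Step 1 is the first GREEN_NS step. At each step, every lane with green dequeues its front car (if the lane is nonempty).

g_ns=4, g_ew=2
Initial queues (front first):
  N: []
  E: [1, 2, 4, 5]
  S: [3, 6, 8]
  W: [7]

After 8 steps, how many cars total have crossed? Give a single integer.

Step 1 [NS]: N:empty,E:wait,S:car3-GO,W:wait | queues: N=0 E=4 S=2 W=1
Step 2 [NS]: N:empty,E:wait,S:car6-GO,W:wait | queues: N=0 E=4 S=1 W=1
Step 3 [NS]: N:empty,E:wait,S:car8-GO,W:wait | queues: N=0 E=4 S=0 W=1
Step 4 [NS]: N:empty,E:wait,S:empty,W:wait | queues: N=0 E=4 S=0 W=1
Step 5 [EW]: N:wait,E:car1-GO,S:wait,W:car7-GO | queues: N=0 E=3 S=0 W=0
Step 6 [EW]: N:wait,E:car2-GO,S:wait,W:empty | queues: N=0 E=2 S=0 W=0
Step 7 [NS]: N:empty,E:wait,S:empty,W:wait | queues: N=0 E=2 S=0 W=0
Step 8 [NS]: N:empty,E:wait,S:empty,W:wait | queues: N=0 E=2 S=0 W=0
Cars crossed by step 8: 6

Answer: 6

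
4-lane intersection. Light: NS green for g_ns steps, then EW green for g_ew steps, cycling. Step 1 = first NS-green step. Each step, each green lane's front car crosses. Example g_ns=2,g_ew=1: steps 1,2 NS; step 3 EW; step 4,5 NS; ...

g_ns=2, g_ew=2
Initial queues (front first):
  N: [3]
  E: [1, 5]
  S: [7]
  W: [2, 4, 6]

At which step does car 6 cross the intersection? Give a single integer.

Step 1 [NS]: N:car3-GO,E:wait,S:car7-GO,W:wait | queues: N=0 E=2 S=0 W=3
Step 2 [NS]: N:empty,E:wait,S:empty,W:wait | queues: N=0 E=2 S=0 W=3
Step 3 [EW]: N:wait,E:car1-GO,S:wait,W:car2-GO | queues: N=0 E=1 S=0 W=2
Step 4 [EW]: N:wait,E:car5-GO,S:wait,W:car4-GO | queues: N=0 E=0 S=0 W=1
Step 5 [NS]: N:empty,E:wait,S:empty,W:wait | queues: N=0 E=0 S=0 W=1
Step 6 [NS]: N:empty,E:wait,S:empty,W:wait | queues: N=0 E=0 S=0 W=1
Step 7 [EW]: N:wait,E:empty,S:wait,W:car6-GO | queues: N=0 E=0 S=0 W=0
Car 6 crosses at step 7

7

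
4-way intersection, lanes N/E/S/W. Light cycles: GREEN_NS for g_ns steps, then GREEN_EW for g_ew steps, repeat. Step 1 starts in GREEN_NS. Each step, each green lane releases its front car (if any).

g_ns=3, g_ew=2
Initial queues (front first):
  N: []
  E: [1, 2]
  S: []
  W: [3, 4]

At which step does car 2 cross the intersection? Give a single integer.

Step 1 [NS]: N:empty,E:wait,S:empty,W:wait | queues: N=0 E=2 S=0 W=2
Step 2 [NS]: N:empty,E:wait,S:empty,W:wait | queues: N=0 E=2 S=0 W=2
Step 3 [NS]: N:empty,E:wait,S:empty,W:wait | queues: N=0 E=2 S=0 W=2
Step 4 [EW]: N:wait,E:car1-GO,S:wait,W:car3-GO | queues: N=0 E=1 S=0 W=1
Step 5 [EW]: N:wait,E:car2-GO,S:wait,W:car4-GO | queues: N=0 E=0 S=0 W=0
Car 2 crosses at step 5

5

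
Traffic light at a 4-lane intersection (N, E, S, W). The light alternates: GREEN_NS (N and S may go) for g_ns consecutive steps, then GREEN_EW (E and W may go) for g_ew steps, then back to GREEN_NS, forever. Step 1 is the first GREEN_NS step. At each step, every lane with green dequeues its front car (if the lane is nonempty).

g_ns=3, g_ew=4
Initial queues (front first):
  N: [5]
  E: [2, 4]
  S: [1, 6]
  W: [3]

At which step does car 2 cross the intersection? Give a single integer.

Step 1 [NS]: N:car5-GO,E:wait,S:car1-GO,W:wait | queues: N=0 E=2 S=1 W=1
Step 2 [NS]: N:empty,E:wait,S:car6-GO,W:wait | queues: N=0 E=2 S=0 W=1
Step 3 [NS]: N:empty,E:wait,S:empty,W:wait | queues: N=0 E=2 S=0 W=1
Step 4 [EW]: N:wait,E:car2-GO,S:wait,W:car3-GO | queues: N=0 E=1 S=0 W=0
Step 5 [EW]: N:wait,E:car4-GO,S:wait,W:empty | queues: N=0 E=0 S=0 W=0
Car 2 crosses at step 4

4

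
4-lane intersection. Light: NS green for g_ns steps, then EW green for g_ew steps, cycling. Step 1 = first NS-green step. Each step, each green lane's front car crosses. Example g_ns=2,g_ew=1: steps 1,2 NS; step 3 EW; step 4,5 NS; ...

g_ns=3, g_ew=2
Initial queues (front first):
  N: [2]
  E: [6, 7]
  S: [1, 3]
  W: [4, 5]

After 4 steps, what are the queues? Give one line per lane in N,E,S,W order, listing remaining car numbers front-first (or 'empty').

Step 1 [NS]: N:car2-GO,E:wait,S:car1-GO,W:wait | queues: N=0 E=2 S=1 W=2
Step 2 [NS]: N:empty,E:wait,S:car3-GO,W:wait | queues: N=0 E=2 S=0 W=2
Step 3 [NS]: N:empty,E:wait,S:empty,W:wait | queues: N=0 E=2 S=0 W=2
Step 4 [EW]: N:wait,E:car6-GO,S:wait,W:car4-GO | queues: N=0 E=1 S=0 W=1

N: empty
E: 7
S: empty
W: 5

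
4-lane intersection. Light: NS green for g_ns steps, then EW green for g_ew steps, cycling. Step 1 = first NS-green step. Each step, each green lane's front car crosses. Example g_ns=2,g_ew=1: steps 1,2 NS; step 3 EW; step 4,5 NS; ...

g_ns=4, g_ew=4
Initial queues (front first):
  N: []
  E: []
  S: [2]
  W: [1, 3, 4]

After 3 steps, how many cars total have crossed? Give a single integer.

Answer: 1

Derivation:
Step 1 [NS]: N:empty,E:wait,S:car2-GO,W:wait | queues: N=0 E=0 S=0 W=3
Step 2 [NS]: N:empty,E:wait,S:empty,W:wait | queues: N=0 E=0 S=0 W=3
Step 3 [NS]: N:empty,E:wait,S:empty,W:wait | queues: N=0 E=0 S=0 W=3
Cars crossed by step 3: 1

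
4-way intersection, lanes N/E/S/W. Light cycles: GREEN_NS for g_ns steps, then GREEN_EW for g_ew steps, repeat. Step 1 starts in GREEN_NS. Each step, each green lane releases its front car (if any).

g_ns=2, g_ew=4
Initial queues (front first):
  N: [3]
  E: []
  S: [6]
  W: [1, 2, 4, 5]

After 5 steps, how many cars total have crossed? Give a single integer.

Step 1 [NS]: N:car3-GO,E:wait,S:car6-GO,W:wait | queues: N=0 E=0 S=0 W=4
Step 2 [NS]: N:empty,E:wait,S:empty,W:wait | queues: N=0 E=0 S=0 W=4
Step 3 [EW]: N:wait,E:empty,S:wait,W:car1-GO | queues: N=0 E=0 S=0 W=3
Step 4 [EW]: N:wait,E:empty,S:wait,W:car2-GO | queues: N=0 E=0 S=0 W=2
Step 5 [EW]: N:wait,E:empty,S:wait,W:car4-GO | queues: N=0 E=0 S=0 W=1
Cars crossed by step 5: 5

Answer: 5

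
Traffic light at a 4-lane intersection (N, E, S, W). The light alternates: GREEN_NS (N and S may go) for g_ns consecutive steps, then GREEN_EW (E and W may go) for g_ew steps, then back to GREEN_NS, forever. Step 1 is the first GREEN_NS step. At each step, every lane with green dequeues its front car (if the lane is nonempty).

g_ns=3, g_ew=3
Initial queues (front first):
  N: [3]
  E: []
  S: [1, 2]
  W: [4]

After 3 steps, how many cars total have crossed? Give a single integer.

Answer: 3

Derivation:
Step 1 [NS]: N:car3-GO,E:wait,S:car1-GO,W:wait | queues: N=0 E=0 S=1 W=1
Step 2 [NS]: N:empty,E:wait,S:car2-GO,W:wait | queues: N=0 E=0 S=0 W=1
Step 3 [NS]: N:empty,E:wait,S:empty,W:wait | queues: N=0 E=0 S=0 W=1
Cars crossed by step 3: 3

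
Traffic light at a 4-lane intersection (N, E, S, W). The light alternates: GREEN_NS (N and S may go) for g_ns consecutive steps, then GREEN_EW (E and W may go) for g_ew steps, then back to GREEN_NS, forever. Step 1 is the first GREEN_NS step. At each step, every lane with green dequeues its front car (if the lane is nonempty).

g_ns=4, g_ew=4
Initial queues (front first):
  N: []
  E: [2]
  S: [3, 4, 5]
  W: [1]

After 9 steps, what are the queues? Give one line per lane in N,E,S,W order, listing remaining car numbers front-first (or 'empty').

Step 1 [NS]: N:empty,E:wait,S:car3-GO,W:wait | queues: N=0 E=1 S=2 W=1
Step 2 [NS]: N:empty,E:wait,S:car4-GO,W:wait | queues: N=0 E=1 S=1 W=1
Step 3 [NS]: N:empty,E:wait,S:car5-GO,W:wait | queues: N=0 E=1 S=0 W=1
Step 4 [NS]: N:empty,E:wait,S:empty,W:wait | queues: N=0 E=1 S=0 W=1
Step 5 [EW]: N:wait,E:car2-GO,S:wait,W:car1-GO | queues: N=0 E=0 S=0 W=0

N: empty
E: empty
S: empty
W: empty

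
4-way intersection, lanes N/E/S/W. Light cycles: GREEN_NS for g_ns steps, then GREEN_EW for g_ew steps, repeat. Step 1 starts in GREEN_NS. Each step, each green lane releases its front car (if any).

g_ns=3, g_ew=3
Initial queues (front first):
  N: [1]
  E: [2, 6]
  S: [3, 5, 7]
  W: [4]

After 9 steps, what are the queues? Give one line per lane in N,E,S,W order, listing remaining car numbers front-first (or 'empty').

Step 1 [NS]: N:car1-GO,E:wait,S:car3-GO,W:wait | queues: N=0 E=2 S=2 W=1
Step 2 [NS]: N:empty,E:wait,S:car5-GO,W:wait | queues: N=0 E=2 S=1 W=1
Step 3 [NS]: N:empty,E:wait,S:car7-GO,W:wait | queues: N=0 E=2 S=0 W=1
Step 4 [EW]: N:wait,E:car2-GO,S:wait,W:car4-GO | queues: N=0 E=1 S=0 W=0
Step 5 [EW]: N:wait,E:car6-GO,S:wait,W:empty | queues: N=0 E=0 S=0 W=0

N: empty
E: empty
S: empty
W: empty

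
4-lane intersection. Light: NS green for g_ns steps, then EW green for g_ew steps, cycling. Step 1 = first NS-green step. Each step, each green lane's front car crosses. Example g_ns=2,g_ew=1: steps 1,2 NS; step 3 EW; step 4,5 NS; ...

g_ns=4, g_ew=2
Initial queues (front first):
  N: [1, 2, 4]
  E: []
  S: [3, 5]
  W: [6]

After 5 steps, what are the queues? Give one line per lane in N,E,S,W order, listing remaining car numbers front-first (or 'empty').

Step 1 [NS]: N:car1-GO,E:wait,S:car3-GO,W:wait | queues: N=2 E=0 S=1 W=1
Step 2 [NS]: N:car2-GO,E:wait,S:car5-GO,W:wait | queues: N=1 E=0 S=0 W=1
Step 3 [NS]: N:car4-GO,E:wait,S:empty,W:wait | queues: N=0 E=0 S=0 W=1
Step 4 [NS]: N:empty,E:wait,S:empty,W:wait | queues: N=0 E=0 S=0 W=1
Step 5 [EW]: N:wait,E:empty,S:wait,W:car6-GO | queues: N=0 E=0 S=0 W=0

N: empty
E: empty
S: empty
W: empty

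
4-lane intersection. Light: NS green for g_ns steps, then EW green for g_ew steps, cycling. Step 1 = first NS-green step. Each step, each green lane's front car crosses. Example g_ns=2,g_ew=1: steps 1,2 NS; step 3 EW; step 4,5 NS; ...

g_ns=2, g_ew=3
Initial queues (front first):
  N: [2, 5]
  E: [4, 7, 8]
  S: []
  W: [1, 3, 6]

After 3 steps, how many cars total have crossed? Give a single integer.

Answer: 4

Derivation:
Step 1 [NS]: N:car2-GO,E:wait,S:empty,W:wait | queues: N=1 E=3 S=0 W=3
Step 2 [NS]: N:car5-GO,E:wait,S:empty,W:wait | queues: N=0 E=3 S=0 W=3
Step 3 [EW]: N:wait,E:car4-GO,S:wait,W:car1-GO | queues: N=0 E=2 S=0 W=2
Cars crossed by step 3: 4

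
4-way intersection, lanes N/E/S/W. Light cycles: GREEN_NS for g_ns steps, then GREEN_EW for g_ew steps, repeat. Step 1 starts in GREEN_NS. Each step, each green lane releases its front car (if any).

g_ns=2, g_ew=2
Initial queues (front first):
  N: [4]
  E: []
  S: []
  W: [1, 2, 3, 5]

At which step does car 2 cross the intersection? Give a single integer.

Step 1 [NS]: N:car4-GO,E:wait,S:empty,W:wait | queues: N=0 E=0 S=0 W=4
Step 2 [NS]: N:empty,E:wait,S:empty,W:wait | queues: N=0 E=0 S=0 W=4
Step 3 [EW]: N:wait,E:empty,S:wait,W:car1-GO | queues: N=0 E=0 S=0 W=3
Step 4 [EW]: N:wait,E:empty,S:wait,W:car2-GO | queues: N=0 E=0 S=0 W=2
Step 5 [NS]: N:empty,E:wait,S:empty,W:wait | queues: N=0 E=0 S=0 W=2
Step 6 [NS]: N:empty,E:wait,S:empty,W:wait | queues: N=0 E=0 S=0 W=2
Step 7 [EW]: N:wait,E:empty,S:wait,W:car3-GO | queues: N=0 E=0 S=0 W=1
Step 8 [EW]: N:wait,E:empty,S:wait,W:car5-GO | queues: N=0 E=0 S=0 W=0
Car 2 crosses at step 4

4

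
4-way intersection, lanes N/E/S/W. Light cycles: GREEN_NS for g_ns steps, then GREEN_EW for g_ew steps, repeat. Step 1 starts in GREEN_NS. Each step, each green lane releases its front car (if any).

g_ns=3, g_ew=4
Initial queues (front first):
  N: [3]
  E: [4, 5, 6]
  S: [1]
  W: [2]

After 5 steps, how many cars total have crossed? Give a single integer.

Answer: 5

Derivation:
Step 1 [NS]: N:car3-GO,E:wait,S:car1-GO,W:wait | queues: N=0 E=3 S=0 W=1
Step 2 [NS]: N:empty,E:wait,S:empty,W:wait | queues: N=0 E=3 S=0 W=1
Step 3 [NS]: N:empty,E:wait,S:empty,W:wait | queues: N=0 E=3 S=0 W=1
Step 4 [EW]: N:wait,E:car4-GO,S:wait,W:car2-GO | queues: N=0 E=2 S=0 W=0
Step 5 [EW]: N:wait,E:car5-GO,S:wait,W:empty | queues: N=0 E=1 S=0 W=0
Cars crossed by step 5: 5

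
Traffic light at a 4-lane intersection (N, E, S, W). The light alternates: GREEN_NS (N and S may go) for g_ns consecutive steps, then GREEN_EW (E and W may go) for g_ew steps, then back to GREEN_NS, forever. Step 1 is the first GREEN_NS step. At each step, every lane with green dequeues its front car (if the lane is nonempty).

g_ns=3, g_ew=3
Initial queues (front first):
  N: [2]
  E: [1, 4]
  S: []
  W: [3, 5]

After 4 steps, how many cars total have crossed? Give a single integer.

Answer: 3

Derivation:
Step 1 [NS]: N:car2-GO,E:wait,S:empty,W:wait | queues: N=0 E=2 S=0 W=2
Step 2 [NS]: N:empty,E:wait,S:empty,W:wait | queues: N=0 E=2 S=0 W=2
Step 3 [NS]: N:empty,E:wait,S:empty,W:wait | queues: N=0 E=2 S=0 W=2
Step 4 [EW]: N:wait,E:car1-GO,S:wait,W:car3-GO | queues: N=0 E=1 S=0 W=1
Cars crossed by step 4: 3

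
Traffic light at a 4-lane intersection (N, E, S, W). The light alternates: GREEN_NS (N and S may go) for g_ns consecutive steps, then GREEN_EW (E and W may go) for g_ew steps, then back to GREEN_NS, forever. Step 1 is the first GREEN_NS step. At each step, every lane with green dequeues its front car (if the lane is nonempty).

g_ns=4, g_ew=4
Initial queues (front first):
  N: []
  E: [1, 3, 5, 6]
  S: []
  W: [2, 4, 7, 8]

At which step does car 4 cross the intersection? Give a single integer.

Step 1 [NS]: N:empty,E:wait,S:empty,W:wait | queues: N=0 E=4 S=0 W=4
Step 2 [NS]: N:empty,E:wait,S:empty,W:wait | queues: N=0 E=4 S=0 W=4
Step 3 [NS]: N:empty,E:wait,S:empty,W:wait | queues: N=0 E=4 S=0 W=4
Step 4 [NS]: N:empty,E:wait,S:empty,W:wait | queues: N=0 E=4 S=0 W=4
Step 5 [EW]: N:wait,E:car1-GO,S:wait,W:car2-GO | queues: N=0 E=3 S=0 W=3
Step 6 [EW]: N:wait,E:car3-GO,S:wait,W:car4-GO | queues: N=0 E=2 S=0 W=2
Step 7 [EW]: N:wait,E:car5-GO,S:wait,W:car7-GO | queues: N=0 E=1 S=0 W=1
Step 8 [EW]: N:wait,E:car6-GO,S:wait,W:car8-GO | queues: N=0 E=0 S=0 W=0
Car 4 crosses at step 6

6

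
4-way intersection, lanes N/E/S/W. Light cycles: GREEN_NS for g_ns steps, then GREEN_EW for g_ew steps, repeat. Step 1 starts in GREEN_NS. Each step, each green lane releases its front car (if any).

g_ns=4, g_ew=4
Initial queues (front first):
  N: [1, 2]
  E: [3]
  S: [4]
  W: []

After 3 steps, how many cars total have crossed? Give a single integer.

Step 1 [NS]: N:car1-GO,E:wait,S:car4-GO,W:wait | queues: N=1 E=1 S=0 W=0
Step 2 [NS]: N:car2-GO,E:wait,S:empty,W:wait | queues: N=0 E=1 S=0 W=0
Step 3 [NS]: N:empty,E:wait,S:empty,W:wait | queues: N=0 E=1 S=0 W=0
Cars crossed by step 3: 3

Answer: 3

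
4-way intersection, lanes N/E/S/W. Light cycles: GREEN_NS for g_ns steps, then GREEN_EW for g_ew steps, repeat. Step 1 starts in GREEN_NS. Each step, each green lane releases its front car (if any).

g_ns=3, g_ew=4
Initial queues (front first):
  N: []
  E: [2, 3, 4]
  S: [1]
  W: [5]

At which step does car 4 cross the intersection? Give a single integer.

Step 1 [NS]: N:empty,E:wait,S:car1-GO,W:wait | queues: N=0 E=3 S=0 W=1
Step 2 [NS]: N:empty,E:wait,S:empty,W:wait | queues: N=0 E=3 S=0 W=1
Step 3 [NS]: N:empty,E:wait,S:empty,W:wait | queues: N=0 E=3 S=0 W=1
Step 4 [EW]: N:wait,E:car2-GO,S:wait,W:car5-GO | queues: N=0 E=2 S=0 W=0
Step 5 [EW]: N:wait,E:car3-GO,S:wait,W:empty | queues: N=0 E=1 S=0 W=0
Step 6 [EW]: N:wait,E:car4-GO,S:wait,W:empty | queues: N=0 E=0 S=0 W=0
Car 4 crosses at step 6

6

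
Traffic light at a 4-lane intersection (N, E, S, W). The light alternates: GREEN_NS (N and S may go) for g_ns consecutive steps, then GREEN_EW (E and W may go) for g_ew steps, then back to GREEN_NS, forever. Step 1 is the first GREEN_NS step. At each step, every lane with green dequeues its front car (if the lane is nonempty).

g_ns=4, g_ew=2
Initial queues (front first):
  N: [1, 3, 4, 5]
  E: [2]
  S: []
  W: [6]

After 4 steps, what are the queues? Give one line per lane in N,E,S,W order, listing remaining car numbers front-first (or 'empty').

Step 1 [NS]: N:car1-GO,E:wait,S:empty,W:wait | queues: N=3 E=1 S=0 W=1
Step 2 [NS]: N:car3-GO,E:wait,S:empty,W:wait | queues: N=2 E=1 S=0 W=1
Step 3 [NS]: N:car4-GO,E:wait,S:empty,W:wait | queues: N=1 E=1 S=0 W=1
Step 4 [NS]: N:car5-GO,E:wait,S:empty,W:wait | queues: N=0 E=1 S=0 W=1

N: empty
E: 2
S: empty
W: 6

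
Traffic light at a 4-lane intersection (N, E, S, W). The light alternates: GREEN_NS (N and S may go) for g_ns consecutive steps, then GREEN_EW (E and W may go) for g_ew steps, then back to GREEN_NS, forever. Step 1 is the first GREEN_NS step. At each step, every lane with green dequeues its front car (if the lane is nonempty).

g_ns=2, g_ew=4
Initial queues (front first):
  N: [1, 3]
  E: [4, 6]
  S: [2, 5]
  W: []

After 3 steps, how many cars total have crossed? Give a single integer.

Answer: 5

Derivation:
Step 1 [NS]: N:car1-GO,E:wait,S:car2-GO,W:wait | queues: N=1 E=2 S=1 W=0
Step 2 [NS]: N:car3-GO,E:wait,S:car5-GO,W:wait | queues: N=0 E=2 S=0 W=0
Step 3 [EW]: N:wait,E:car4-GO,S:wait,W:empty | queues: N=0 E=1 S=0 W=0
Cars crossed by step 3: 5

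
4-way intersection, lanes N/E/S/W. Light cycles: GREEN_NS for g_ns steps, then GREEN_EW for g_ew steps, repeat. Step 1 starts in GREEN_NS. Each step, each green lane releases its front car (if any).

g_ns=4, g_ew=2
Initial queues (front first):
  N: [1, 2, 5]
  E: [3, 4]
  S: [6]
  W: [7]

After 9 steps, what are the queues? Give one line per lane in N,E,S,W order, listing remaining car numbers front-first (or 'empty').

Step 1 [NS]: N:car1-GO,E:wait,S:car6-GO,W:wait | queues: N=2 E=2 S=0 W=1
Step 2 [NS]: N:car2-GO,E:wait,S:empty,W:wait | queues: N=1 E=2 S=0 W=1
Step 3 [NS]: N:car5-GO,E:wait,S:empty,W:wait | queues: N=0 E=2 S=0 W=1
Step 4 [NS]: N:empty,E:wait,S:empty,W:wait | queues: N=0 E=2 S=0 W=1
Step 5 [EW]: N:wait,E:car3-GO,S:wait,W:car7-GO | queues: N=0 E=1 S=0 W=0
Step 6 [EW]: N:wait,E:car4-GO,S:wait,W:empty | queues: N=0 E=0 S=0 W=0

N: empty
E: empty
S: empty
W: empty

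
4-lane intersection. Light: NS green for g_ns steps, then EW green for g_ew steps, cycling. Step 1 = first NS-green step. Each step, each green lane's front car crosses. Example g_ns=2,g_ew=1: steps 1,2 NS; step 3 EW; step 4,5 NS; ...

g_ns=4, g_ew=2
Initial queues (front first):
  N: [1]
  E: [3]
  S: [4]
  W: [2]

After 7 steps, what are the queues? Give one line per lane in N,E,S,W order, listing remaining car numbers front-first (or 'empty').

Step 1 [NS]: N:car1-GO,E:wait,S:car4-GO,W:wait | queues: N=0 E=1 S=0 W=1
Step 2 [NS]: N:empty,E:wait,S:empty,W:wait | queues: N=0 E=1 S=0 W=1
Step 3 [NS]: N:empty,E:wait,S:empty,W:wait | queues: N=0 E=1 S=0 W=1
Step 4 [NS]: N:empty,E:wait,S:empty,W:wait | queues: N=0 E=1 S=0 W=1
Step 5 [EW]: N:wait,E:car3-GO,S:wait,W:car2-GO | queues: N=0 E=0 S=0 W=0

N: empty
E: empty
S: empty
W: empty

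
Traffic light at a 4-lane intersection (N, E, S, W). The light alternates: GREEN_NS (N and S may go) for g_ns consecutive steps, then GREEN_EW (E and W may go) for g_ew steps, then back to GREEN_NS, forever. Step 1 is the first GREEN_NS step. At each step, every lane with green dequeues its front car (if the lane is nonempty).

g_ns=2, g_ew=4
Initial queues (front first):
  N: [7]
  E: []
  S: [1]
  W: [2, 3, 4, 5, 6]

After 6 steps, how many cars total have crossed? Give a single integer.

Answer: 6

Derivation:
Step 1 [NS]: N:car7-GO,E:wait,S:car1-GO,W:wait | queues: N=0 E=0 S=0 W=5
Step 2 [NS]: N:empty,E:wait,S:empty,W:wait | queues: N=0 E=0 S=0 W=5
Step 3 [EW]: N:wait,E:empty,S:wait,W:car2-GO | queues: N=0 E=0 S=0 W=4
Step 4 [EW]: N:wait,E:empty,S:wait,W:car3-GO | queues: N=0 E=0 S=0 W=3
Step 5 [EW]: N:wait,E:empty,S:wait,W:car4-GO | queues: N=0 E=0 S=0 W=2
Step 6 [EW]: N:wait,E:empty,S:wait,W:car5-GO | queues: N=0 E=0 S=0 W=1
Cars crossed by step 6: 6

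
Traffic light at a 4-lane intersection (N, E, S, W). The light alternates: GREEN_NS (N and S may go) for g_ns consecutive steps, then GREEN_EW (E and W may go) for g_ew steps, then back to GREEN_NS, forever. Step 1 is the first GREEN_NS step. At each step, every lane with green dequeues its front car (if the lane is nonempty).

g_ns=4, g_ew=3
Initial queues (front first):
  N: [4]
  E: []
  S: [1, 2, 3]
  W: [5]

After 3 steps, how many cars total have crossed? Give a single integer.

Answer: 4

Derivation:
Step 1 [NS]: N:car4-GO,E:wait,S:car1-GO,W:wait | queues: N=0 E=0 S=2 W=1
Step 2 [NS]: N:empty,E:wait,S:car2-GO,W:wait | queues: N=0 E=0 S=1 W=1
Step 3 [NS]: N:empty,E:wait,S:car3-GO,W:wait | queues: N=0 E=0 S=0 W=1
Cars crossed by step 3: 4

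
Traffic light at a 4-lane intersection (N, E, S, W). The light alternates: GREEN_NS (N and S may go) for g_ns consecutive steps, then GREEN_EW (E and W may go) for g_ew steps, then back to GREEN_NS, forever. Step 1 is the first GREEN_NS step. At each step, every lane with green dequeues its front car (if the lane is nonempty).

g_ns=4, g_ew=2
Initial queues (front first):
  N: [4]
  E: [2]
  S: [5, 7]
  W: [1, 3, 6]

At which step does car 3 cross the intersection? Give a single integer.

Step 1 [NS]: N:car4-GO,E:wait,S:car5-GO,W:wait | queues: N=0 E=1 S=1 W=3
Step 2 [NS]: N:empty,E:wait,S:car7-GO,W:wait | queues: N=0 E=1 S=0 W=3
Step 3 [NS]: N:empty,E:wait,S:empty,W:wait | queues: N=0 E=1 S=0 W=3
Step 4 [NS]: N:empty,E:wait,S:empty,W:wait | queues: N=0 E=1 S=0 W=3
Step 5 [EW]: N:wait,E:car2-GO,S:wait,W:car1-GO | queues: N=0 E=0 S=0 W=2
Step 6 [EW]: N:wait,E:empty,S:wait,W:car3-GO | queues: N=0 E=0 S=0 W=1
Step 7 [NS]: N:empty,E:wait,S:empty,W:wait | queues: N=0 E=0 S=0 W=1
Step 8 [NS]: N:empty,E:wait,S:empty,W:wait | queues: N=0 E=0 S=0 W=1
Step 9 [NS]: N:empty,E:wait,S:empty,W:wait | queues: N=0 E=0 S=0 W=1
Step 10 [NS]: N:empty,E:wait,S:empty,W:wait | queues: N=0 E=0 S=0 W=1
Step 11 [EW]: N:wait,E:empty,S:wait,W:car6-GO | queues: N=0 E=0 S=0 W=0
Car 3 crosses at step 6

6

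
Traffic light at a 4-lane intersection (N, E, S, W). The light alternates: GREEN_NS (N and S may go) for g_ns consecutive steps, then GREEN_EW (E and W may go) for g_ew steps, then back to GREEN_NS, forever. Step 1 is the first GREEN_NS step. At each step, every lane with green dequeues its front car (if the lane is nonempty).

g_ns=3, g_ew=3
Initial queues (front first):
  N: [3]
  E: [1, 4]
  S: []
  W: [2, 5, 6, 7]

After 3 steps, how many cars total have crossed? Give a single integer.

Step 1 [NS]: N:car3-GO,E:wait,S:empty,W:wait | queues: N=0 E=2 S=0 W=4
Step 2 [NS]: N:empty,E:wait,S:empty,W:wait | queues: N=0 E=2 S=0 W=4
Step 3 [NS]: N:empty,E:wait,S:empty,W:wait | queues: N=0 E=2 S=0 W=4
Cars crossed by step 3: 1

Answer: 1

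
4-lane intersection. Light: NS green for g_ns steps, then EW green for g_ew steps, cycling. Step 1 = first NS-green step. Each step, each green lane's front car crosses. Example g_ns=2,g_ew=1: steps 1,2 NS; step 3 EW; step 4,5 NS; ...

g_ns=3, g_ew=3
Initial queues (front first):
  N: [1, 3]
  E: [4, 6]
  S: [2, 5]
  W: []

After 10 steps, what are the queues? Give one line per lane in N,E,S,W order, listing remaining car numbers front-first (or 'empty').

Step 1 [NS]: N:car1-GO,E:wait,S:car2-GO,W:wait | queues: N=1 E=2 S=1 W=0
Step 2 [NS]: N:car3-GO,E:wait,S:car5-GO,W:wait | queues: N=0 E=2 S=0 W=0
Step 3 [NS]: N:empty,E:wait,S:empty,W:wait | queues: N=0 E=2 S=0 W=0
Step 4 [EW]: N:wait,E:car4-GO,S:wait,W:empty | queues: N=0 E=1 S=0 W=0
Step 5 [EW]: N:wait,E:car6-GO,S:wait,W:empty | queues: N=0 E=0 S=0 W=0

N: empty
E: empty
S: empty
W: empty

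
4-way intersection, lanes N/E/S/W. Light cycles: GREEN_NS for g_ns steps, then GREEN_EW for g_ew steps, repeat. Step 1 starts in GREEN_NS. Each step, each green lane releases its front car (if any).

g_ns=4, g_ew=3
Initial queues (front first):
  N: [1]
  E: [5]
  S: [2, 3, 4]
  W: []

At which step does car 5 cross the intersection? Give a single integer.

Step 1 [NS]: N:car1-GO,E:wait,S:car2-GO,W:wait | queues: N=0 E=1 S=2 W=0
Step 2 [NS]: N:empty,E:wait,S:car3-GO,W:wait | queues: N=0 E=1 S=1 W=0
Step 3 [NS]: N:empty,E:wait,S:car4-GO,W:wait | queues: N=0 E=1 S=0 W=0
Step 4 [NS]: N:empty,E:wait,S:empty,W:wait | queues: N=0 E=1 S=0 W=0
Step 5 [EW]: N:wait,E:car5-GO,S:wait,W:empty | queues: N=0 E=0 S=0 W=0
Car 5 crosses at step 5

5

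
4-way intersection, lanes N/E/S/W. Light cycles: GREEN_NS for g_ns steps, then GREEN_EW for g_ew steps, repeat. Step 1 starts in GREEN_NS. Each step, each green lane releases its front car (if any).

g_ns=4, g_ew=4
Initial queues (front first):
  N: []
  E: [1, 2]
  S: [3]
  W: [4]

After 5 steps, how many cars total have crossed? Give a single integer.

Step 1 [NS]: N:empty,E:wait,S:car3-GO,W:wait | queues: N=0 E=2 S=0 W=1
Step 2 [NS]: N:empty,E:wait,S:empty,W:wait | queues: N=0 E=2 S=0 W=1
Step 3 [NS]: N:empty,E:wait,S:empty,W:wait | queues: N=0 E=2 S=0 W=1
Step 4 [NS]: N:empty,E:wait,S:empty,W:wait | queues: N=0 E=2 S=0 W=1
Step 5 [EW]: N:wait,E:car1-GO,S:wait,W:car4-GO | queues: N=0 E=1 S=0 W=0
Cars crossed by step 5: 3

Answer: 3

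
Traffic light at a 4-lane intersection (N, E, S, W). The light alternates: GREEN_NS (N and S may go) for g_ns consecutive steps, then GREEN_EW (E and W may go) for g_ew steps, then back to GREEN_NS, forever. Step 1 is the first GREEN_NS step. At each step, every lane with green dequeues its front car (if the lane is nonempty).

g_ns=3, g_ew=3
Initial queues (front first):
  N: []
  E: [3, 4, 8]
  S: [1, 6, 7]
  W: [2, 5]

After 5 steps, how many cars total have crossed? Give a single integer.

Step 1 [NS]: N:empty,E:wait,S:car1-GO,W:wait | queues: N=0 E=3 S=2 W=2
Step 2 [NS]: N:empty,E:wait,S:car6-GO,W:wait | queues: N=0 E=3 S=1 W=2
Step 3 [NS]: N:empty,E:wait,S:car7-GO,W:wait | queues: N=0 E=3 S=0 W=2
Step 4 [EW]: N:wait,E:car3-GO,S:wait,W:car2-GO | queues: N=0 E=2 S=0 W=1
Step 5 [EW]: N:wait,E:car4-GO,S:wait,W:car5-GO | queues: N=0 E=1 S=0 W=0
Cars crossed by step 5: 7

Answer: 7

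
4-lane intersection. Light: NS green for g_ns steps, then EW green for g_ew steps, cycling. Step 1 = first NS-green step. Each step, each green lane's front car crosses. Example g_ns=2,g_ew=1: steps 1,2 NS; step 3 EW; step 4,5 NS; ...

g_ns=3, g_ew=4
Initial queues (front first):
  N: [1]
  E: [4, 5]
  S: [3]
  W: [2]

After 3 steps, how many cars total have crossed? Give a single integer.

Answer: 2

Derivation:
Step 1 [NS]: N:car1-GO,E:wait,S:car3-GO,W:wait | queues: N=0 E=2 S=0 W=1
Step 2 [NS]: N:empty,E:wait,S:empty,W:wait | queues: N=0 E=2 S=0 W=1
Step 3 [NS]: N:empty,E:wait,S:empty,W:wait | queues: N=0 E=2 S=0 W=1
Cars crossed by step 3: 2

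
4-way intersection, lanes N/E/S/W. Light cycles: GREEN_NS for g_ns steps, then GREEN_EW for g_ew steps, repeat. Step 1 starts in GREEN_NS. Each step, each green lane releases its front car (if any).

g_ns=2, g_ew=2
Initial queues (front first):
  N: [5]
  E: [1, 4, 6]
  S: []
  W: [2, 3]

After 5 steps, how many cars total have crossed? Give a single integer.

Step 1 [NS]: N:car5-GO,E:wait,S:empty,W:wait | queues: N=0 E=3 S=0 W=2
Step 2 [NS]: N:empty,E:wait,S:empty,W:wait | queues: N=0 E=3 S=0 W=2
Step 3 [EW]: N:wait,E:car1-GO,S:wait,W:car2-GO | queues: N=0 E=2 S=0 W=1
Step 4 [EW]: N:wait,E:car4-GO,S:wait,W:car3-GO | queues: N=0 E=1 S=0 W=0
Step 5 [NS]: N:empty,E:wait,S:empty,W:wait | queues: N=0 E=1 S=0 W=0
Cars crossed by step 5: 5

Answer: 5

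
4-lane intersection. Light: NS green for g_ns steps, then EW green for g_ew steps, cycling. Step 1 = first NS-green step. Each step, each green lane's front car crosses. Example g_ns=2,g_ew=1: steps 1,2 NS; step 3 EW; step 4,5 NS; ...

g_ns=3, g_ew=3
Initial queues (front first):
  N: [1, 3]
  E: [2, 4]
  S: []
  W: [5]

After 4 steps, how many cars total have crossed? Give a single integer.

Step 1 [NS]: N:car1-GO,E:wait,S:empty,W:wait | queues: N=1 E=2 S=0 W=1
Step 2 [NS]: N:car3-GO,E:wait,S:empty,W:wait | queues: N=0 E=2 S=0 W=1
Step 3 [NS]: N:empty,E:wait,S:empty,W:wait | queues: N=0 E=2 S=0 W=1
Step 4 [EW]: N:wait,E:car2-GO,S:wait,W:car5-GO | queues: N=0 E=1 S=0 W=0
Cars crossed by step 4: 4

Answer: 4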